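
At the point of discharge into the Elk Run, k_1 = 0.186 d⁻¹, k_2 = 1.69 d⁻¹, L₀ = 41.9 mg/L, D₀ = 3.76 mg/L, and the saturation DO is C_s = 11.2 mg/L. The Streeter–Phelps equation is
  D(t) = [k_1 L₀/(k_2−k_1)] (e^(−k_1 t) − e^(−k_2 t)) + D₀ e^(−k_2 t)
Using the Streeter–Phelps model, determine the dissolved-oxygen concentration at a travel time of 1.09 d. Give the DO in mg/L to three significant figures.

k_1 L₀/(k_2−k_1) = 0.186×41.9/(1.69−0.186) = 7.793/1.504 = 5.182 mg/L.
e^(−k_1 t) = e^(−0.186×1.090) = 0.8165; e^(−k_2 t) = e^(−1.69×1.090) = 0.1585.
D = 5.182 × (0.8165 − 0.1585) + 3.76 × 0.1585 = 3.410 + 0.5959 = 4.006 mg/L.
DO = C_s − D = 11.2 − 4.006 = 7.194 mg/L.

DO ≈ 7.19 mg/L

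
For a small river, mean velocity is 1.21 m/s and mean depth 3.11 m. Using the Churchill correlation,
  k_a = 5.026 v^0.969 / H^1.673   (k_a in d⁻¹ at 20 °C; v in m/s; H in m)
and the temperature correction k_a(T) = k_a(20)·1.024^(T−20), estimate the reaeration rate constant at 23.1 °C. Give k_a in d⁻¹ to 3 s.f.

k_a ≈ 0.975 d⁻¹

k_a(20) = 5.026 × 1.21^0.969 / 3.11^1.673 = 5.026 × 1.203 / 6.674 = 0.9058 d⁻¹.
k_a(23.1) = 0.9058 × 1.024^(23.1−20) = 0.9058 × 1.076 = 0.9750 d⁻¹.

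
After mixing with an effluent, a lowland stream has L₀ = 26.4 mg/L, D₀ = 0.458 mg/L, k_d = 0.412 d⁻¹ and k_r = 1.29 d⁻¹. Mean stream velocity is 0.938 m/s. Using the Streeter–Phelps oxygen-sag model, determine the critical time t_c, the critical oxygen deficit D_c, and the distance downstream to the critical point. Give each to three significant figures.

t_c = [1/(k_r−k_d)] ln[(k_r/k_d)(1 − D₀(k_r−k_d)/(k_d L₀))]
= [1/(1.29−0.412)] ln[(1.29/0.412)(1 − 0.458×0.8780/(0.412×26.4))]
= (1/0.8780) ln[3.131 × 0.9630] = 1.139 × ln(3.015) = 1.139 × 1.104 = 1.257 d.
D_c = (k_d/k_r) L₀ e^(−k_d t_c) = (0.412/1.29) × 26.4 × e^(−0.412×1.257) = 0.3194 × 26.4 × 0.5958 = 5.023 mg/L.
x_c = v t_c = 0.938 m/s × 1.257 d × 86400 s/d = 101900 m ≈ 102 km.

t_c ≈ 1.26 d; D_c ≈ 5.02 mg/L; x_c ≈ 102 km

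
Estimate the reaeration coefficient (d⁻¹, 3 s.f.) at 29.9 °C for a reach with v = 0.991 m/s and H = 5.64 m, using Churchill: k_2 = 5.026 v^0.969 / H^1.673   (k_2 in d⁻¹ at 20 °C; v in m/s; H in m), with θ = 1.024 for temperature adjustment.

k_2(20) = 5.026 × 0.991^0.969 / 5.64^1.673 = 5.026 × 0.9913 / 18.07 = 0.2758 d⁻¹.
k_2(29.9) = 0.2758 × 1.024^(29.9−20) = 0.2758 × 1.265 = 0.3487 d⁻¹.

k_2 ≈ 0.349 d⁻¹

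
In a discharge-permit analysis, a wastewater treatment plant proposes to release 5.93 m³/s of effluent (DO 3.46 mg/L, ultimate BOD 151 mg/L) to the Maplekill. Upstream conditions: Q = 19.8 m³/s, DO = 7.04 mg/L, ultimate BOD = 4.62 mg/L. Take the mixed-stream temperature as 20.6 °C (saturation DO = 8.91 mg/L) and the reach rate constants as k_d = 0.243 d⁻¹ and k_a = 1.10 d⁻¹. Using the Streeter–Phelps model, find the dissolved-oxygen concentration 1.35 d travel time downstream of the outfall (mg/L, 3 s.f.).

DO ≈ 2.93 mg/L

Mixed DO = (19.8×7.04 + 5.93×3.46)/(19.8+5.93) = 159.9/25.73 = 6.215 mg/L.
Mixed L₀ = (19.8×4.62 + 5.93×151)/(25.73) = 986.9/25.73 = 38.36 mg/L.
Initial deficit D₀ = C_s − DO₀ = 8.91 − 6.215 = 2.695 mg/L.
D(1.35) = [0.243×38.36/(1.10−0.243)](e^(−0.243×1.35) − e^(−1.10×1.35)) + 2.695 e^(−1.10×1.35)
= 10.88 × (0.7203 − 0.2265) + 2.695 × 0.2265 = 5.981 mg/L.
DO = 8.91 − 5.981 = 2.929 mg/L.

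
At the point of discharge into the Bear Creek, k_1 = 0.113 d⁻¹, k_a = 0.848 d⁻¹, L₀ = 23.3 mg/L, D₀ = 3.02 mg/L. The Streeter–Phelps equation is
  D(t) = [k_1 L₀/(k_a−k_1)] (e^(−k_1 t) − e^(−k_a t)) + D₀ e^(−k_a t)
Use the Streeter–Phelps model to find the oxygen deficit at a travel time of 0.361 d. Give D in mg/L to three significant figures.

k_1 L₀/(k_a−k_1) = 0.113×23.3/(0.848−0.113) = 2.633/0.7350 = 3.582 mg/L.
e^(−k_1 t) = e^(−0.113×0.3610) = 0.9600; e^(−k_a t) = e^(−0.848×0.3610) = 0.7363.
D = 3.582 × (0.9600 − 0.7363) + 3.02 × 0.7363 = 0.8015 + 2.224 = 3.025 mg/L.

D ≈ 3.03 mg/L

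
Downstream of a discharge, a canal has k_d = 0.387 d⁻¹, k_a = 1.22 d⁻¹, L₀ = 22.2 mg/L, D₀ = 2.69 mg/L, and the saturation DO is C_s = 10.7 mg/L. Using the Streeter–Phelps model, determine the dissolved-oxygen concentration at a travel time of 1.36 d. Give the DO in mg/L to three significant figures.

DO ≈ 6.06 mg/L

k_d L₀/(k_a−k_d) = 0.387×22.2/(1.22−0.387) = 8.591/0.8330 = 10.31 mg/L.
e^(−k_d t) = e^(−0.387×1.360) = 0.5908; e^(−k_a t) = e^(−1.22×1.360) = 0.1903.
D = 10.31 × (0.5908 − 0.1903) + 2.69 × 0.1903 = 4.131 + 0.5119 = 4.642 mg/L.
DO = C_s − D = 10.7 − 4.642 = 6.058 mg/L.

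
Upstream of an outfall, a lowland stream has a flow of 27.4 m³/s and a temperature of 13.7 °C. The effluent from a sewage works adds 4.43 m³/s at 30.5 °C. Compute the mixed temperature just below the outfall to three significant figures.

16.0 °C

Flow-weighted mixing: C = (Q_r C_r + Q_w C_w)/(Q_r + Q_w)
= (27.4×13.7 + 4.43×30.5)/(27.4 + 4.43) = 510.5/31.83 = 16.04 °C.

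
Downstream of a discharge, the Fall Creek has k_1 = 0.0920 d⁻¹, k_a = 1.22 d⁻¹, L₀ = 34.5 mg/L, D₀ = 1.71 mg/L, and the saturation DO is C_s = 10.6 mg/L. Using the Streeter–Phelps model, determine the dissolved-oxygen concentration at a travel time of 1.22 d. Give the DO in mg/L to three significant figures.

DO ≈ 8.33 mg/L

k_1 L₀/(k_a−k_1) = 0.0920×34.5/(1.22−0.0920) = 3.174/1.128 = 2.814 mg/L.
e^(−k_1 t) = e^(−0.0920×1.220) = 0.8938; e^(−k_a t) = e^(−1.22×1.220) = 0.2257.
D = 2.814 × (0.8938 − 0.2257) + 1.71 × 0.2257 = 1.880 + 0.3860 = 2.266 mg/L.
DO = C_s − D = 10.6 − 2.266 = 8.334 mg/L.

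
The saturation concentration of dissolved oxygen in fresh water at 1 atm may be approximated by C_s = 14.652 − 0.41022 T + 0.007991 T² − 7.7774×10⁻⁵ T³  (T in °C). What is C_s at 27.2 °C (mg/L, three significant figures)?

C_s = 14.652 − 0.41022×27.2 + 0.007991×27.2² − 7.7774×10⁻⁵×27.2³ = 7.841 mg/L.

C_s ≈ 7.84 mg/L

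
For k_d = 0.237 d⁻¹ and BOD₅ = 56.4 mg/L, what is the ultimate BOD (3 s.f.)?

BOD₅ = L₀(1 − e^(−5k_d)) ⇒ L₀ = BOD₅ / (1 − e^(−5×0.237))
= 56.4 / (1 − 0.3057) = 56.4 / 0.6943 = 81.24 mg/L.

L₀ ≈ 81.2 mg/L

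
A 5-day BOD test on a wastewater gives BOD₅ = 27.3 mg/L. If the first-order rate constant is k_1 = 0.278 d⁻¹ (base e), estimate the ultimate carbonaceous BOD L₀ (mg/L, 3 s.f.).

BOD₅ = L₀(1 − e^(−5k_1)) ⇒ L₀ = BOD₅ / (1 − e^(−5×0.278))
= 27.3 / (1 − 0.2491) = 27.3 / 0.7509 = 36.36 mg/L.

L₀ ≈ 36.4 mg/L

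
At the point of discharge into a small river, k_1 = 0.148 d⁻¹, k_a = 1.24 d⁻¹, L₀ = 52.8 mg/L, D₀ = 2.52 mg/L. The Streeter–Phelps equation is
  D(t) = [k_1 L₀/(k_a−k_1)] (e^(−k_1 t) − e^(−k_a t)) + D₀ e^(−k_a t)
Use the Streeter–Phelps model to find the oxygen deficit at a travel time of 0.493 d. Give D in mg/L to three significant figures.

D ≈ 4.14 mg/L

k_1 L₀/(k_a−k_1) = 0.148×52.8/(1.24−0.148) = 7.814/1.092 = 7.156 mg/L.
e^(−k_1 t) = e^(−0.148×0.4930) = 0.9296; e^(−k_a t) = e^(−1.24×0.4930) = 0.5426.
D = 7.156 × (0.9296 − 0.5426) + 2.52 × 0.5426 = 2.769 + 1.367 = 4.137 mg/L.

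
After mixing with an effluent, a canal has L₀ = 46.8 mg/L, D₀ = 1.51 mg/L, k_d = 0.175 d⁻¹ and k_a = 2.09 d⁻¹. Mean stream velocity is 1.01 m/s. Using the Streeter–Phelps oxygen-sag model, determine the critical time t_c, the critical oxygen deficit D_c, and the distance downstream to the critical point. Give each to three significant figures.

t_c ≈ 1.07 d; D_c ≈ 3.25 mg/L; x_c ≈ 93.2 km

At the critical point dD/dt = 0, so k_d L₀ e^(−k_d t) = k_a D. Substituting D(t) from the Streeter–Phelps equation and solving for t gives
t_c = ln[(k_a/k_d)(1 − D₀(k_a−k_d)/(k_d L₀))] / (k_a−k_d).
Here k_a−k_d = 1.915 d⁻¹ and 1 − D₀(k_a−k_d)/(k_d L₀) = 1 − 1.51×1.915/(0.175×46.8) = 0.6469, so
t_c = ln(11.94 × 0.6469) / 1.915 = 2.045 / 1.915 = 1.068 d.
L(t_c) = L₀ e^(−k_d t_c) = 46.8 × 0.8296 = 38.82 mg/L, and at the critical point k_a D_c = k_d L, so D_c = (0.175/2.09) × 38.82 = 3.251 mg/L.
x_c = v t_c = 1.01 m/s × 1.068 d × 86400 s/d = 93170 m ≈ 93.2 km.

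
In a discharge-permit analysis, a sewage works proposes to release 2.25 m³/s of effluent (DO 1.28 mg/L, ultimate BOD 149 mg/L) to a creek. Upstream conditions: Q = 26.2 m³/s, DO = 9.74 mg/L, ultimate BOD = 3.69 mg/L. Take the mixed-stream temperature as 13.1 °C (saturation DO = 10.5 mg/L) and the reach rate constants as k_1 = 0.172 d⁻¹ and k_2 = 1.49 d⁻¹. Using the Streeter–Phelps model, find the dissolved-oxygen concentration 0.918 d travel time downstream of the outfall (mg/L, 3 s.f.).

Mixed DO = (26.2×9.74 + 2.25×1.28)/(26.2+2.25) = 258.1/28.45 = 9.071 mg/L.
Mixed L₀ = (26.2×3.69 + 2.25×149)/(28.45) = 431.9/28.45 = 15.18 mg/L.
Initial deficit D₀ = C_s − DO₀ = 10.5 − 9.071 = 1.429 mg/L.
D(0.918) = [0.172×15.18/(1.49−0.172)](e^(−0.172×0.918) − e^(−1.49×0.918)) + 1.429 e^(−1.49×0.918)
= 1.981 × (0.8539 − 0.2547) + 1.429 × 0.2547 = 1.551 mg/L.
DO = 10.5 − 1.551 = 8.949 mg/L.

DO ≈ 8.95 mg/L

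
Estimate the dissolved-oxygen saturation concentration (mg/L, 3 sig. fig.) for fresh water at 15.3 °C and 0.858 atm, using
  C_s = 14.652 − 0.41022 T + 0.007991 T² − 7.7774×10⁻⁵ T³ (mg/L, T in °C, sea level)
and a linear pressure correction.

C_s ≈ 8.55 mg/L

At sea level: C_s = 14.652 − 0.41022×15.3 + 0.007991×15.3² − 7.7774×10⁻⁵×15.3³ = 9.968 mg/L.
Pressure correction: C_s' = 9.968 × 0.858 = 8.552 mg/L.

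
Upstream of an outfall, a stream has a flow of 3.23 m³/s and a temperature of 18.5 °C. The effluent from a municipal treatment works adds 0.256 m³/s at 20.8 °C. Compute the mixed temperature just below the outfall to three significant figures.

Flow-weighted mixing: C = (Q_r C_r + Q_w C_w)/(Q_r + Q_w)
= (3.23×18.5 + 0.256×20.8)/(3.23 + 0.256) = 65.08/3.486 = 18.67 °C.

18.7 °C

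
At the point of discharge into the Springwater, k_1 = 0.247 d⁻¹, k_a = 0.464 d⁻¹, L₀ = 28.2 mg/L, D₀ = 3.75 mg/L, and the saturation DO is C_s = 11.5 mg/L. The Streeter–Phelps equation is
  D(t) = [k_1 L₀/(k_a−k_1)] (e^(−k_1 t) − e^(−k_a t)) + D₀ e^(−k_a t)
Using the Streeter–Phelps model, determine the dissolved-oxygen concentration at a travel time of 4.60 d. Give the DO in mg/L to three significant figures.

DO ≈ 4.55 mg/L

k_1 L₀/(k_a−k_1) = 0.247×28.2/(0.464−0.247) = 6.965/0.2170 = 32.10 mg/L.
e^(−k_1 t) = e^(−0.247×4.600) = 0.3210; e^(−k_a t) = e^(−0.464×4.600) = 0.1183.
D = 32.10 × (0.3210 − 0.1183) + 3.75 × 0.1183 = 6.507 + 0.4437 = 6.951 mg/L.
DO = C_s − D = 11.5 − 6.951 = 4.549 mg/L.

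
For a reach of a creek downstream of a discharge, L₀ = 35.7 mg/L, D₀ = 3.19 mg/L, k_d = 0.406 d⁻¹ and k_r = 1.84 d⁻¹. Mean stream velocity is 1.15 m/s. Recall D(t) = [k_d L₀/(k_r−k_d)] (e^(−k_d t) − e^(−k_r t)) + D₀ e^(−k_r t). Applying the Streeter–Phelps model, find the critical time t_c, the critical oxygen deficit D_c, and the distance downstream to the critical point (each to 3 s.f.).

t_c = [1/(k_r−k_d)] ln[(k_r/k_d)(1 − D₀(k_r−k_d)/(k_d L₀))]
= [1/(1.84−0.406)] ln[(1.84/0.406)(1 − 3.19×1.434/(0.406×35.7))]
= (1/1.434) ln[4.532 × 0.6844] = 0.6974 × ln(3.102) = 0.6974 × 1.132 = 0.7894 d.
L(t_c) = L₀ e^(−k_d t_c) = 35.7 × 0.7258 = 25.91 mg/L, and at the critical point k_r D_c = k_d L, so D_c = (0.406/1.84) × 25.91 = 5.717 mg/L.
x_c = v t_c = 1.15 m/s × 0.7894 d × 86400 s/d = 78430 m ≈ 78.4 km.

t_c ≈ 0.789 d; D_c ≈ 5.72 mg/L; x_c ≈ 78.4 km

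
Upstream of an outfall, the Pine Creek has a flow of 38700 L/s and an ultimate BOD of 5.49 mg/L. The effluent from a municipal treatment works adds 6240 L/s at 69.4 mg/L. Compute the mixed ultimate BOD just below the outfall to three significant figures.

14.4 mg/L

Flow-weighted mixing: C = (Q_r C_r + Q_w C_w)/(Q_r + Q_w)
= (38700×5.49 + 6240×69.4)/(38700 + 6240) = 645500/44940 = 14.36 mg/L.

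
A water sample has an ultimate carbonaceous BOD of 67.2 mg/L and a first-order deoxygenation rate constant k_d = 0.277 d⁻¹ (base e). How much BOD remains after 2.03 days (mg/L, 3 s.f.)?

L_t = L₀ e^(−k_d t) = 67.2 × e^(−0.277×2.03) = 67.2 × 0.5699 = 38.30 mg/L.

L ≈ 38.3 mg/L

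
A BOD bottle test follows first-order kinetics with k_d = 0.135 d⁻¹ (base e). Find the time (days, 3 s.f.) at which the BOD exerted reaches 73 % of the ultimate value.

t ≈ 9.70 d

y/L₀ = 1 − e^(−k_d t) = 0.73 ⇒ e^(−k_d t) = 0.270
t = −ln(0.270) / 0.135 = 1.309 / 0.135 = 9.699 d.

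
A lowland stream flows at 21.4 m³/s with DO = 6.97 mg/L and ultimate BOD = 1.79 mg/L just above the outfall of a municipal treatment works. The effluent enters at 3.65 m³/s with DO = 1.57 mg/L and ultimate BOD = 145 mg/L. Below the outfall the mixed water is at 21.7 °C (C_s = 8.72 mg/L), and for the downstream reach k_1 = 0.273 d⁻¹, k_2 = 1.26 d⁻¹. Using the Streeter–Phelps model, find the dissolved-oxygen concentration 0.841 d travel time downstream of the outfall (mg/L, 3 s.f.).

DO ≈ 5.03 mg/L

Mixed DO = (21.4×6.97 + 3.65×1.57)/(21.4+3.65) = 154.9/25.05 = 6.183 mg/L.
Mixed L₀ = (21.4×1.79 + 3.65×145)/(25.05) = 567.6/25.05 = 22.66 mg/L.
Initial deficit D₀ = C_s − DO₀ = 8.72 − 6.183 = 2.537 mg/L.
D(0.841) = [0.273×22.66/(1.26−0.273)](e^(−0.273×0.841) − e^(−1.26×0.841)) + 2.537 e^(−1.26×0.841)
= 6.267 × (0.7949 − 0.3466) + 2.537 × 0.3466 = 3.689 mg/L.
DO = 8.72 − 3.689 = 5.031 mg/L.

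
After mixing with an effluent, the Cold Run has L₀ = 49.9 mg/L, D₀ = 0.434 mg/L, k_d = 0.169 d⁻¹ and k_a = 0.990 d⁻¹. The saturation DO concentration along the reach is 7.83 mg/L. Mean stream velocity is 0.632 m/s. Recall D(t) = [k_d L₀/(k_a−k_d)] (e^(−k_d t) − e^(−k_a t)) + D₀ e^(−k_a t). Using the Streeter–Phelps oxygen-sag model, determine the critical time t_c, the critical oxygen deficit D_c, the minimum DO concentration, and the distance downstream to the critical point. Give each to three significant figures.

t_c ≈ 2.10 d; D_c ≈ 5.97 mg/L; min DO ≈ 1.86 mg/L; x_c ≈ 115 km

t_c = [1/(k_a−k_d)] ln[(k_a/k_d)(1 − D₀(k_a−k_d)/(k_d L₀))]
= [1/(0.990−0.169)] ln[(0.990/0.169)(1 − 0.434×0.8210/(0.169×49.9))]
= (1/0.8210) ln[5.858 × 0.9577] = 1.218 × ln(5.610) = 1.218 × 1.725 = 2.101 d.
L(t_c) = L₀ e^(−k_d t_c) = 49.9 × 0.7012 = 34.99 mg/L, and at the critical point k_a D_c = k_d L, so D_c = (0.169/0.990) × 34.99 = 5.973 mg/L.
Minimum DO = C_s − D_c = 7.83 − 5.973 = 1.857 mg/L.
x_c = v t_c = 0.632 m/s × 2.101 d × 86400 s/d = 114700 m ≈ 115 km.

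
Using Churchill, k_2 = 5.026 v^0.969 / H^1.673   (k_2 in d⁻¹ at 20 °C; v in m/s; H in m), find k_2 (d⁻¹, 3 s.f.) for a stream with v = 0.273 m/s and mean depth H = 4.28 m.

k_2 ≈ 0.125 d⁻¹

k_2 = 5.026 × 0.273^0.969 / 4.28^1.673 = 5.026 × 0.2842 / 11.39 = 0.1254 d⁻¹.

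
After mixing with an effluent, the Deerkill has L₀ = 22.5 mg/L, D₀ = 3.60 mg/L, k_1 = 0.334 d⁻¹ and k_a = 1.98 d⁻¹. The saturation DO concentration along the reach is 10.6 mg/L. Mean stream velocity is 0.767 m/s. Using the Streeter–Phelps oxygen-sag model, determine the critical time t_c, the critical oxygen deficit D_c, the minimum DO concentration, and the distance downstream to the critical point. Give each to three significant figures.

t_c ≈ 0.137 d; D_c ≈ 3.63 mg/L; min DO ≈ 6.97 mg/L; x_c ≈ 9.11 km

With k_a/k_1 = 5.928 and 1 − D₀(k_a−k_1)/(k_1 L₀) = 0.2115,
t_c = ln(5.928 × 0.2115) / (1.98 − 0.334) = ln(1.254) / 1.646 = 0.2262/1.646 = 0.1374 d.
D_c = (k_1/k_a) L₀ e^(−k_1 t_c) = (0.334/1.98) × 22.5 × e^(−0.334×0.1374) = 0.1687 × 22.5 × 0.9551 = 3.625 mg/L.
Minimum DO = C_s − D_c = 10.6 − 3.625 = 6.975 mg/L.
x_c = v t_c = 0.767 m/s × 0.1374 d × 86400 s/d = 9106 m ≈ 9.11 km.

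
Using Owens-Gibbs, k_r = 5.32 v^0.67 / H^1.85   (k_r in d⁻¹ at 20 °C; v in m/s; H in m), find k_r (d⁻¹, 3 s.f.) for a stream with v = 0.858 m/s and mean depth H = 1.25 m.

k_r = 5.32 × 0.858^0.67 / 1.25^1.85 = 5.32 × 0.9025 / 1.511 = 3.177 d⁻¹.

k_r ≈ 3.18 d⁻¹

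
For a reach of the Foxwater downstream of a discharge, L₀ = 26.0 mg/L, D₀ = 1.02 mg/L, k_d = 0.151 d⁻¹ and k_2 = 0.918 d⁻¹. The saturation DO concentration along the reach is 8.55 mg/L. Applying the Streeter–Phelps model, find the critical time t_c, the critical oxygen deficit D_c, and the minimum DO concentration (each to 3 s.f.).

t_c ≈ 2.06 d; D_c ≈ 3.13 mg/L; min DO ≈ 5.42 mg/L

t_c = [1/(k_2−k_d)] ln[(k_2/k_d)(1 − D₀(k_2−k_d)/(k_d L₀))]
= [1/(0.918−0.151)] ln[(0.918/0.151)(1 − 1.02×0.7670/(0.151×26.0))]
= (1/0.7670) ln[6.079 × 0.8007] = 1.304 × ln(4.868) = 1.304 × 1.583 = 2.063 d.
L(t_c) = L₀ e^(−k_d t_c) = 26.0 × 0.7323 = 19.04 mg/L, and at the critical point k_2 D_c = k_d L, so D_c = (0.151/0.918) × 19.04 = 3.132 mg/L.
Minimum DO = C_s − D_c = 8.55 − 3.132 = 5.418 mg/L.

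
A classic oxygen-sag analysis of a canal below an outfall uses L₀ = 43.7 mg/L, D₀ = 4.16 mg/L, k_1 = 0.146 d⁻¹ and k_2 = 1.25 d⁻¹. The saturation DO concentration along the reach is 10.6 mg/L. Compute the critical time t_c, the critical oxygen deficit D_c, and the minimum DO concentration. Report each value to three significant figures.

t_c ≈ 0.793 d; D_c ≈ 4.55 mg/L; min DO ≈ 6.05 mg/L

At the critical point dD/dt = 0, so k_1 L₀ e^(−k_1 t) = k_2 D. Substituting D(t) from the Streeter–Phelps equation and solving for t gives
t_c = ln[(k_2/k_1)(1 − D₀(k_2−k_1)/(k_1 L₀))] / (k_2−k_1).
Here k_2−k_1 = 1.104 d⁻¹ and 1 − D₀(k_2−k_1)/(k_1 L₀) = 1 − 4.16×1.104/(0.146×43.7) = 0.2802, so
t_c = ln(8.562 × 0.2802) / 1.104 = 0.8749 / 1.104 = 0.7925 d.
D_c = (k_1/k_2) L₀ e^(−k_1 t_c) = (0.146/1.25) × 43.7 × e^(−0.146×0.7925) = 0.1168 × 43.7 × 0.8907 = 4.546 mg/L.
Minimum DO = C_s − D_c = 10.6 − 4.546 = 6.054 mg/L.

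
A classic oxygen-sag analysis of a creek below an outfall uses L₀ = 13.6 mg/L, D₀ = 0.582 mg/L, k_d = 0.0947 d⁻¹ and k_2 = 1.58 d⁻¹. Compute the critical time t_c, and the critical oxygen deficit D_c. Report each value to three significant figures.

t_c = [1/(k_2−k_d)] ln[(k_2/k_d)(1 − D₀(k_2−k_d)/(k_d L₀))]
= [1/(1.58−0.0947)] ln[(1.58/0.0947)(1 − 0.582×1.485/(0.0947×13.6))]
= (1/1.485) ln[16.68 × 0.3288] = 0.6733 × ln(5.486) = 0.6733 × 1.702 = 1.146 d.
L(t_c) = L₀ e^(−k_d t_c) = 13.6 × 0.8972 = 12.20 mg/L, and at the critical point k_2 D_c = k_d L, so D_c = (0.0947/1.58) × 12.20 = 0.7313 mg/L.

t_c ≈ 1.15 d; D_c ≈ 0.731 mg/L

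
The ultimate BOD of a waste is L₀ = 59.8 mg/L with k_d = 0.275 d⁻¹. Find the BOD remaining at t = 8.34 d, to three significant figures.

L_t = L₀ e^(−k_d t) = 59.8 × e^(−0.275×8.34) = 59.8 × 0.1009 = 6.035 mg/L.

L ≈ 6.03 mg/L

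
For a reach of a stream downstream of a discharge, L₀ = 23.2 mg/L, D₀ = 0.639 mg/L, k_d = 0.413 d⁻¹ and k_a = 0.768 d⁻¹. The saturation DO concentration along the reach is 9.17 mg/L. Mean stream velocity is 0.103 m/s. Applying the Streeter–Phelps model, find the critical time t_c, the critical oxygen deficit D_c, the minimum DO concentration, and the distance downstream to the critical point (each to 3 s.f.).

t_c = [1/(k_a−k_d)] ln[(k_a/k_d)(1 − D₀(k_a−k_d)/(k_d L₀))]
= [1/(0.768−0.413)] ln[(0.768/0.413)(1 − 0.639×0.3550/(0.413×23.2))]
= (1/0.3550) ln[1.860 × 0.9763] = 2.817 × ln(1.816) = 2.817 × 0.5964 = 1.680 d.
L(t_c) = L₀ e^(−k_d t_c) = 23.2 × 0.4997 = 11.59 mg/L, and at the critical point k_a D_c = k_d L, so D_c = (0.413/0.768) × 11.59 = 6.234 mg/L.
Minimum DO = C_s − D_c = 9.17 − 6.234 = 2.936 mg/L.
x_c = v t_c = 0.103 m/s × 1.680 d × 86400 s/d = 14950 m ≈ 15.0 km.

t_c ≈ 1.68 d; D_c ≈ 6.23 mg/L; min DO ≈ 2.94 mg/L; x_c ≈ 15.0 km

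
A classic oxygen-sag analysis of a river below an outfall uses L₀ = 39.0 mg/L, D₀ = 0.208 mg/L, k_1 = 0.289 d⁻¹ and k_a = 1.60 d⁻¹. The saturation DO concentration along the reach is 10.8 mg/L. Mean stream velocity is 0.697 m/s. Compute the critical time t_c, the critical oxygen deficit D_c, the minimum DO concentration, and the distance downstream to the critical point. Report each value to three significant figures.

t_c ≈ 1.29 d; D_c ≈ 4.86 mg/L; min DO ≈ 5.94 mg/L; x_c ≈ 77.5 km

t_c = [1/(k_a−k_1)] ln[(k_a/k_1)(1 − D₀(k_a−k_1)/(k_1 L₀))]
= [1/(1.60−0.289)] ln[(1.60/0.289)(1 − 0.208×1.311/(0.289×39.0))]
= (1/1.311) ln[5.536 × 0.9758] = 0.7628 × ln(5.402) = 0.7628 × 1.687 = 1.287 d.
D_c = (k_1/k_a) L₀ e^(−k_1 t_c) = (0.289/1.60) × 39.0 × e^(−0.289×1.287) = 0.1806 × 39.0 × 0.6895 = 4.857 mg/L.
Minimum DO = C_s − D_c = 10.8 − 4.857 = 5.943 mg/L.
x_c = v t_c = 0.697 m/s × 1.287 d × 86400 s/d = 77490 m ≈ 77.5 km.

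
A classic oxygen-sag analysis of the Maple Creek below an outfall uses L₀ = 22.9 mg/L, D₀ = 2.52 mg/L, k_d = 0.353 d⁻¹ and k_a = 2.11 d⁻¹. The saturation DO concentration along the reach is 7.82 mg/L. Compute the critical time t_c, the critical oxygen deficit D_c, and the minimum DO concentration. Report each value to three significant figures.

At the critical point dD/dt = 0, so k_d L₀ e^(−k_d t) = k_a D. Substituting D(t) from the Streeter–Phelps equation and solving for t gives
t_c = ln[(k_a/k_d)(1 − D₀(k_a−k_d)/(k_d L₀))] / (k_a−k_d).
Here k_a−k_d = 1.757 d⁻¹ and 1 − D₀(k_a−k_d)/(k_d L₀) = 1 − 2.52×1.757/(0.353×22.9) = 0.4523, so
t_c = ln(5.977 × 0.4523) / 1.757 = 0.9945 / 1.757 = 0.5660 d.
L(t_c) = L₀ e^(−k_d t_c) = 22.9 × 0.8189 = 18.75 mg/L, and at the critical point k_a D_c = k_d L, so D_c = (0.353/2.11) × 18.75 = 3.137 mg/L.
Minimum DO = C_s − D_c = 7.82 − 3.137 = 4.683 mg/L.

t_c ≈ 0.566 d; D_c ≈ 3.14 mg/L; min DO ≈ 4.68 mg/L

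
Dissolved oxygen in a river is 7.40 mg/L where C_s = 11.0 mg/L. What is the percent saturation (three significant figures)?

% saturation = C/C_s × 100 = 7.40/11.0 × 100 = 67.3 %.

67.3 % saturation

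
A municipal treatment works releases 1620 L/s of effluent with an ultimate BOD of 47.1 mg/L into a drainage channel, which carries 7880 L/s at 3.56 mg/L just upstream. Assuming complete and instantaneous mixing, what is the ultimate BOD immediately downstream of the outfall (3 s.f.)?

Flow-weighted mixing: C = (Q_r C_r + Q_w C_w)/(Q_r + Q_w)
= (7880×3.56 + 1620×47.1)/(7880 + 1620) = 104400/9500 = 10.98 mg/L.

11.0 mg/L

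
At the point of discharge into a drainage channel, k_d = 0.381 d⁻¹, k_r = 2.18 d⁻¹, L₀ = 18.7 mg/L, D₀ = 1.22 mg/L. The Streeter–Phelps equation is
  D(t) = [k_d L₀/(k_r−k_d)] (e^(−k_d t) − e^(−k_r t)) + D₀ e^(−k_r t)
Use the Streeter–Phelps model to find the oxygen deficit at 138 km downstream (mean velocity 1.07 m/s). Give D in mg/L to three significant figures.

D ≈ 2.14 mg/L

Travel time t = x/v = 138 km / (1.07 m/s) = 138000 m / 1.07 m/s = 129000 s = 1.493 d.
k_d L₀/(k_r−k_d) = 0.381×18.7/(2.18−0.381) = 7.125/1.799 = 3.960 mg/L.
e^(−k_d t) = e^(−0.381×1.493) = 0.5662; e^(−k_r t) = e^(−2.18×1.493) = 0.03861.
D = 3.960 × (0.5662 − 0.03861) + 1.22 × 0.03861 = 2.090 + 0.04711 = 2.137 mg/L.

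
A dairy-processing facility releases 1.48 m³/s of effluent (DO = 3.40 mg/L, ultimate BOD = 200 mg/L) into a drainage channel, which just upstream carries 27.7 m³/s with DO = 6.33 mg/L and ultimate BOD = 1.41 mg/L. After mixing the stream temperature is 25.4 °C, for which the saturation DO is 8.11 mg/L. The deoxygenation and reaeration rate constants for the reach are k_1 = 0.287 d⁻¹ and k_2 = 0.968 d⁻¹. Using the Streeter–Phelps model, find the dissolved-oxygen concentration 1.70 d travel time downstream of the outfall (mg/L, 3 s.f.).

DO ≈ 5.70 mg/L

Mixed DO = (27.7×6.33 + 1.48×3.40)/(27.7+1.48) = 180.4/29.18 = 6.181 mg/L.
Mixed L₀ = (27.7×1.41 + 1.48×200)/(29.18) = 335.1/29.18 = 11.48 mg/L.
Initial deficit D₀ = C_s − DO₀ = 8.11 − 6.181 = 1.929 mg/L.
D(1.70) = [0.287×11.48/(0.968−0.287)](e^(−0.287×1.70) − e^(−0.968×1.70)) + 1.929 e^(−0.968×1.70)
= 4.839 × (0.6139 − 0.1929) + 1.929 × 0.1929 = 2.409 mg/L.
DO = 8.11 − 2.409 = 5.701 mg/L.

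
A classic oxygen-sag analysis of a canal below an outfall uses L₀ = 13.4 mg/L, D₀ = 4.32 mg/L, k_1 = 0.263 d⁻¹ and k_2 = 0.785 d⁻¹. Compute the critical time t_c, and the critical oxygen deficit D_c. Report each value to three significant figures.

With k_2/k_1 = 2.985 and 1 − D₀(k_2−k_1)/(k_1 L₀) = 0.3601,
t_c = ln(2.985 × 0.3601) / (0.785 − 0.263) = ln(1.075) / 0.5220 = 0.07223/0.5220 = 0.1384 d.
L(t_c) = L₀ e^(−k_1 t_c) = 13.4 × 0.9643 = 12.92 mg/L, and at the critical point k_2 D_c = k_1 L, so D_c = (0.263/0.785) × 12.92 = 4.329 mg/L.

t_c ≈ 0.138 d; D_c ≈ 4.33 mg/L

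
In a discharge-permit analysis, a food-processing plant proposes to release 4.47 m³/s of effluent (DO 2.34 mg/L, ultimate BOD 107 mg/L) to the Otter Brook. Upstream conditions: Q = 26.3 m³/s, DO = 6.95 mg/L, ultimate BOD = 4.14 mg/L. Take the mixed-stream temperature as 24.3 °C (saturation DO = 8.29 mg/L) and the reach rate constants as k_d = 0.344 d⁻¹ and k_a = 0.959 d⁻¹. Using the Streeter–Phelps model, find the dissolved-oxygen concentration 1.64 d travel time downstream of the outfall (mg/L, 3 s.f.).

Mixed DO = (26.3×6.95 + 4.47×2.34)/(26.3+4.47) = 193.2/30.77 = 6.280 mg/L.
Mixed L₀ = (26.3×4.14 + 4.47×107)/(30.77) = 587.2/30.77 = 19.08 mg/L.
Initial deficit D₀ = C_s − DO₀ = 8.29 − 6.280 = 2.010 mg/L.
D(1.64) = [0.344×19.08/(0.959−0.344)](e^(−0.344×1.64) − e^(−0.959×1.64)) + 2.010 e^(−0.959×1.64)
= 10.67 × (0.5688 − 0.2075) + 2.010 × 0.2075 = 4.274 mg/L.
DO = 8.29 − 4.274 = 4.016 mg/L.

DO ≈ 4.02 mg/L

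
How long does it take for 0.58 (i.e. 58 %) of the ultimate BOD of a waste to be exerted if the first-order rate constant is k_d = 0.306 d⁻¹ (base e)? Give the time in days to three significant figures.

y/L₀ = 1 − e^(−k_d t) = 0.58 ⇒ e^(−k_d t) = 0.420
t = −ln(0.420) / 0.306 = 0.8675 / 0.306 = 2.835 d.

t ≈ 2.83 d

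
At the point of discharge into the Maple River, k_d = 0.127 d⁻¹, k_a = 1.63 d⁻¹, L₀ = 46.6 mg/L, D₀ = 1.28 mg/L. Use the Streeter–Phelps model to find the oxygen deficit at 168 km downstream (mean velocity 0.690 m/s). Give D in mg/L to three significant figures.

Travel time t = x/v = 168 km / (0.690 m/s) = 168000 m / 0.690 m/s = 243500 s = 2.818 d.
k_d L₀/(k_a−k_d) = 0.127×46.6/(1.63−0.127) = 5.918/1.503 = 3.938 mg/L.
e^(−k_d t) = e^(−0.127×2.818) = 0.6991; e^(−k_a t) = e^(−1.63×2.818) = 0.01012.
D = 3.938 × (0.6991 − 0.01012) + 1.28 × 0.01012 = 2.713 + 0.01295 = 2.726 mg/L.

D ≈ 2.73 mg/L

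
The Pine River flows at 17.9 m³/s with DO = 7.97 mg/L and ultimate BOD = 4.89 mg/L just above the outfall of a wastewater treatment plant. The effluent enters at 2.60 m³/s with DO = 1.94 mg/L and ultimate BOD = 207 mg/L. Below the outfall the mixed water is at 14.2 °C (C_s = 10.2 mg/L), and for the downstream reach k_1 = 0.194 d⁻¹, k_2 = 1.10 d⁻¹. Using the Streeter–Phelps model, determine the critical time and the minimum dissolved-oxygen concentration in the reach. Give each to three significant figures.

t_c ≈ 1.24 d; minimum DO ≈ 5.97 mg/L

Mixed DO = (17.9×7.97 + 2.60×1.94)/(17.9+2.60) = 147.7/20.50 = 7.205 mg/L.
Mixed L₀ = (17.9×4.89 + 2.60×207)/(20.50) = 625.7/20.50 = 30.52 mg/L.
Initial deficit D₀ = C_s − DO₀ = 10.2 − 7.205 = 2.995 mg/L.
t_c = (1/0.9060) ln[(1.10/0.194)(1 − 2.995×0.9060/(0.194×30.52))] = 1.104 × ln(3.072) = 1.239 d.
D_c = (0.194/1.10) × 30.52 × e^(−0.194×1.239) = 0.1764 × 30.52 × 0.7864 = 4.233 mg/L.
Minimum DO = 10.2 − 4.233 = 5.967 mg/L.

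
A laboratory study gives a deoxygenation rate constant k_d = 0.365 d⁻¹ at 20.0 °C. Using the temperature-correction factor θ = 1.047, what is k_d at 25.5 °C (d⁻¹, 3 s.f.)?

k_d ≈ 0.470 d⁻¹

k_d(T₂) = k_d(T₁) · θ^(T₂−T₁) = 0.365 × 1.047^(25.5−20.0)
= 0.365 × 1.047^5.50 = 0.365 × 1.287 = 0.4699 d⁻¹.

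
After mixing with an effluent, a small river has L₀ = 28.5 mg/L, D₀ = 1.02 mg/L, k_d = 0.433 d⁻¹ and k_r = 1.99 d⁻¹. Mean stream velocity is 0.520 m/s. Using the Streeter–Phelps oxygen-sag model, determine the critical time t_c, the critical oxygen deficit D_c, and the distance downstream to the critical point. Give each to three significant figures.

t_c ≈ 0.891 d; D_c ≈ 4.22 mg/L; x_c ≈ 40.0 km

With k_r/k_d = 4.596 and 1 − D₀(k_r−k_d)/(k_d L₀) = 0.8713,
t_c = ln(4.596 × 0.8713) / (1.99 − 0.433) = ln(4.004) / 1.557 = 1.387/1.557 = 0.8911 d.
L(t_c) = L₀ e^(−k_d t_c) = 28.5 × 0.6799 = 19.38 mg/L, and at the critical point k_r D_c = k_d L, so D_c = (0.433/1.99) × 19.38 = 4.216 mg/L.
x_c = v t_c = 0.520 m/s × 0.8911 d × 86400 s/d = 40030 m ≈ 40.0 km.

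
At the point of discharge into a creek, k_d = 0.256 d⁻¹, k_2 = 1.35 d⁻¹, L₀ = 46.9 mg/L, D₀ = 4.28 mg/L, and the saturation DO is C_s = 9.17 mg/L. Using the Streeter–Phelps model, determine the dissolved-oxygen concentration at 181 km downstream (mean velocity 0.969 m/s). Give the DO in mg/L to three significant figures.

DO ≈ 3.22 mg/L

Travel time t = x/v = 181 km / (0.969 m/s) = 181000 m / 0.969 m/s = 186800 s = 2.162 d.
k_d L₀/(k_2−k_d) = 0.256×46.9/(1.35−0.256) = 12.01/1.094 = 10.97 mg/L.
e^(−k_d t) = e^(−0.256×2.162) = 0.5750; e^(−k_2 t) = e^(−1.35×2.162) = 0.05401.
D = 10.97 × (0.5750 − 0.05401) + 4.28 × 0.05401 = 5.717 + 0.2312 = 5.948 mg/L.
DO = C_s − D = 9.17 − 5.948 = 3.222 mg/L.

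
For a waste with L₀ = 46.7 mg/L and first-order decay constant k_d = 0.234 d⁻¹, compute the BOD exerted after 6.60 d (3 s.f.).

y_t = L₀(1 − e^(−k_d t)) = 46.7 × (1 − e^(−0.234×6.60))
= 46.7 × (1 − 0.2134) = 46.7 × 0.7866 = 36.73 mg/L.

y ≈ 36.7 mg/L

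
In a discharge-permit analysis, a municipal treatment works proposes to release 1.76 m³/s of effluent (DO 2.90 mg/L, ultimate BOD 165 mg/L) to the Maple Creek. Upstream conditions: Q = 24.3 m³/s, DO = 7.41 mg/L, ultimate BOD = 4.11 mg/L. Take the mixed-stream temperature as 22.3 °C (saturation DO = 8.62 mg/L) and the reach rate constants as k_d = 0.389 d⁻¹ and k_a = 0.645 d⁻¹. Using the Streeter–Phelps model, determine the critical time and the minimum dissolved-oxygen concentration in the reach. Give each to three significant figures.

Mixed DO = (24.3×7.41 + 1.76×2.90)/(24.3+1.76) = 185.2/26.06 = 7.105 mg/L.
Mixed L₀ = (24.3×4.11 + 1.76×165)/(26.06) = 390.3/26.06 = 14.98 mg/L.
Initial deficit D₀ = C_s − DO₀ = 8.62 − 7.105 = 1.515 mg/L.
t_c = (1/0.2560) ln[(0.645/0.389)(1 − 1.515×0.2560/(0.389×14.98))] = 3.906 × ln(1.548) = 1.706 d.
D_c = (0.389/0.645) × 14.98 × e^(−0.389×1.706) = 0.6031 × 14.98 × 0.5149 = 4.651 mg/L.
Minimum DO = 8.62 − 4.651 = 3.969 mg/L.

t_c ≈ 1.71 d; minimum DO ≈ 3.97 mg/L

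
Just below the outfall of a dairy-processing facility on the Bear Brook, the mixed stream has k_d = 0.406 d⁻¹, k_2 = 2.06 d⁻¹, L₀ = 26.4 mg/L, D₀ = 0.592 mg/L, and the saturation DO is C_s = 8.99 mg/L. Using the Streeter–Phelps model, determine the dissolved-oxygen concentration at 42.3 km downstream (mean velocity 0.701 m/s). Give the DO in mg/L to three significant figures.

DO ≈ 5.51 mg/L

Travel time t = x/v = 42.3 km / (0.701 m/s) = 42300 m / 0.701 m/s = 60340 s = 0.6984 d.
k_d L₀/(k_2−k_d) = 0.406×26.4/(2.06−0.406) = 10.72/1.654 = 6.480 mg/L.
e^(−k_d t) = e^(−0.406×0.6984) = 0.7531; e^(−k_2 t) = e^(−2.06×0.6984) = 0.2372.
D = 6.480 × (0.7531 − 0.2372) + 0.592 × 0.2372 = 3.343 + 0.1404 = 3.483 mg/L.
DO = C_s − D = 8.99 − 3.483 = 5.507 mg/L.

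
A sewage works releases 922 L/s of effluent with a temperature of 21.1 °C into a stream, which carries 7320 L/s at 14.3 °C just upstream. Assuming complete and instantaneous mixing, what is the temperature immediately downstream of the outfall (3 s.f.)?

Flow-weighted mixing: C = (Q_r C_r + Q_w C_w)/(Q_r + Q_w)
= (7320×14.3 + 922×21.1)/(7320 + 922) = 124100/8242 = 15.06 °C.

15.1 °C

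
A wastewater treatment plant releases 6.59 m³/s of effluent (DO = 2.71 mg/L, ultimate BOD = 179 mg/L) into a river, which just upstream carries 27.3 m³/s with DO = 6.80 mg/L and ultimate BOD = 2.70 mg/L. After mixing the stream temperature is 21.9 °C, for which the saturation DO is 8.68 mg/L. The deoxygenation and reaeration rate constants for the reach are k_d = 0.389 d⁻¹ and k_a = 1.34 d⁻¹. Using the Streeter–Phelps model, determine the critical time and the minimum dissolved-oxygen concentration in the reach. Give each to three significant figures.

Mixed DO = (27.3×6.80 + 6.59×2.71)/(27.3+6.59) = 203.5/33.89 = 6.005 mg/L.
Mixed L₀ = (27.3×2.70 + 6.59×179)/(33.89) = 1253/33.89 = 36.98 mg/L.
Initial deficit D₀ = C_s − DO₀ = 8.68 − 6.005 = 2.675 mg/L.
t_c = (1/0.9510) ln[(1.34/0.389)(1 − 2.675×0.9510/(0.389×36.98))] = 1.052 × ln(2.836) = 1.096 d.
D_c = (0.389/1.34) × 36.98 × e^(−0.389×1.096) = 0.2903 × 36.98 × 0.6529 = 7.010 mg/L.
Minimum DO = 8.68 − 7.010 = 1.670 mg/L.

t_c ≈ 1.10 d; minimum DO ≈ 1.67 mg/L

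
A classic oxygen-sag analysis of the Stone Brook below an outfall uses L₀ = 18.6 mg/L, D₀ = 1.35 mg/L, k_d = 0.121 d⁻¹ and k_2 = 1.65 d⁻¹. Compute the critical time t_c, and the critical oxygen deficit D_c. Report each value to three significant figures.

t_c = [1/(k_2−k_d)] ln[(k_2/k_d)(1 − D₀(k_2−k_d)/(k_d L₀))]
= [1/(1.65−0.121)] ln[(1.65/0.121)(1 − 1.35×1.529/(0.121×18.6))]
= (1/1.529) ln[13.64 × 0.08284] = 0.6540 × ln(1.130) = 0.6540 × 0.1220 = 0.07976 d.
L(t_c) = L₀ e^(−k_d t_c) = 18.6 × 0.9904 = 18.42 mg/L, and at the critical point k_2 D_c = k_d L, so D_c = (0.121/1.65) × 18.42 = 1.351 mg/L.

t_c ≈ 0.0798 d; D_c ≈ 1.35 mg/L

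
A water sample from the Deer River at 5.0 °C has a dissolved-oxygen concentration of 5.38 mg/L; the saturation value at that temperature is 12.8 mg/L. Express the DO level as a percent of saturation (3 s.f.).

% saturation = C/C_s × 100 = 5.38/12.8 × 100 = 42.0 %.

42.0 % saturation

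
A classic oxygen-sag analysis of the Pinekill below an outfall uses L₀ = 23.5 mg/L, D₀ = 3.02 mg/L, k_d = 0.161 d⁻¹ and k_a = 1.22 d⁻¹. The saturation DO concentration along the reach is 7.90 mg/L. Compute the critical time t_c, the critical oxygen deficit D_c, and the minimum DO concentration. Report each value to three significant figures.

t_c ≈ 0.150 d; D_c ≈ 3.03 mg/L; min DO ≈ 4.87 mg/L

With k_a/k_d = 7.578 and 1 − D₀(k_a−k_d)/(k_d L₀) = 0.1547,
t_c = ln(7.578 × 0.1547) / (1.22 − 0.161) = ln(1.172) / 1.059 = 0.1590/1.059 = 0.1501 d.
D_c = (k_d/k_a) L₀ e^(−k_d t_c) = (0.161/1.22) × 23.5 × e^(−0.161×0.1501) = 0.1320 × 23.5 × 0.9761 = 3.027 mg/L.
Minimum DO = C_s − D_c = 7.90 − 3.027 = 4.873 mg/L.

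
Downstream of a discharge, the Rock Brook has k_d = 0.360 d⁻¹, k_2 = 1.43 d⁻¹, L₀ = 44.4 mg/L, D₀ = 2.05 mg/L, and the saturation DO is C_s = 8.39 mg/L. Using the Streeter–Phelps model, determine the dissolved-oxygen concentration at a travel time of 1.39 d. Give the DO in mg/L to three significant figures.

k_d L₀/(k_2−k_d) = 0.360×44.4/(1.43−0.360) = 15.98/1.070 = 14.94 mg/L.
e^(−k_d t) = e^(−0.360×1.390) = 0.6063; e^(−k_2 t) = e^(−1.43×1.390) = 0.1370.
D = 14.94 × (0.6063 − 0.1370) + 2.05 × 0.1370 = 7.010 + 0.2809 = 7.291 mg/L.
DO = C_s − D = 8.39 − 7.291 = 1.099 mg/L.

DO ≈ 1.10 mg/L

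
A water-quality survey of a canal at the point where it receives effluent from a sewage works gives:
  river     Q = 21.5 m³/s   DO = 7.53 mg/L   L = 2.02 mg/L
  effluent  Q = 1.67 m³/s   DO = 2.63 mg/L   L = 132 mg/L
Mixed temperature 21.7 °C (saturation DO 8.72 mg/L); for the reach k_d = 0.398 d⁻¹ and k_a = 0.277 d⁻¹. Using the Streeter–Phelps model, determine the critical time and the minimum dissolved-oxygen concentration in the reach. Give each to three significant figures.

t_c ≈ 2.66 d; minimum DO ≈ 3.05 mg/L

Mixed DO = (21.5×7.53 + 1.67×2.63)/(21.5+1.67) = 166.3/23.17 = 7.177 mg/L.
Mixed L₀ = (21.5×2.02 + 1.67×132)/(23.17) = 263.9/23.17 = 11.39 mg/L.
Initial deficit D₀ = C_s − DO₀ = 8.72 − 7.177 = 1.543 mg/L.
t_c = (1/-0.1210) ln[(0.277/0.398)(1 − 1.543×-0.1210/(0.398×11.39))] = -8.264 × ln(0.7247) = 2.662 d.
D_c = (0.398/0.277) × 11.39 × e^(−0.398×2.662) = 1.437 × 11.39 × 0.3467 = 5.673 mg/L.
Minimum DO = 8.72 − 5.673 = 3.047 mg/L.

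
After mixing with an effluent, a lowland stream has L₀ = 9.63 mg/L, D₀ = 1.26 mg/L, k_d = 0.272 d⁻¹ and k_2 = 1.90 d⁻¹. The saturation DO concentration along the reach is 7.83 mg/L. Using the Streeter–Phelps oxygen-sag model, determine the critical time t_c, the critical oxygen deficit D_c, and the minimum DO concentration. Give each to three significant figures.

At the critical point dD/dt = 0, so k_d L₀ e^(−k_d t) = k_2 D. Substituting D(t) from the Streeter–Phelps equation and solving for t gives
t_c = ln[(k_2/k_d)(1 − D₀(k_2−k_d)/(k_d L₀))] / (k_2−k_d).
Here k_2−k_d = 1.628 d⁻¹ and 1 − D₀(k_2−k_d)/(k_d L₀) = 1 − 1.26×1.628/(0.272×9.63) = 0.2169, so
t_c = ln(6.985 × 0.2169) / 1.628 = 0.4154 / 1.628 = 0.2551 d.
L(t_c) = L₀ e^(−k_d t_c) = 9.63 × 0.9330 = 8.984 mg/L, and at the critical point k_2 D_c = k_d L, so D_c = (0.272/1.90) × 8.984 = 1.286 mg/L.
Minimum DO = C_s − D_c = 7.83 − 1.286 = 6.544 mg/L.

t_c ≈ 0.255 d; D_c ≈ 1.29 mg/L; min DO ≈ 6.54 mg/L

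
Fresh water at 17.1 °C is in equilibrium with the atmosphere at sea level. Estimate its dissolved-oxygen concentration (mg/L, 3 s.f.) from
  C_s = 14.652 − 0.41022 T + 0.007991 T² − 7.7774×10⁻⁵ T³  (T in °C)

C_s = 14.652 − 0.41022×17.1 + 0.007991×17.1² − 7.7774×10⁻⁵×17.1³ = 9.585 mg/L.

C_s ≈ 9.58 mg/L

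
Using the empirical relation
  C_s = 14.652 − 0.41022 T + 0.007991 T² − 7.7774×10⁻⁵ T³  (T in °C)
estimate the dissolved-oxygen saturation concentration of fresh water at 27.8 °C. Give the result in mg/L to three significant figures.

C_s ≈ 7.75 mg/L

C_s = 14.652 − 0.41022×27.8 + 0.007991×27.8² − 7.7774×10⁻⁵×27.8³ = 7.753 mg/L.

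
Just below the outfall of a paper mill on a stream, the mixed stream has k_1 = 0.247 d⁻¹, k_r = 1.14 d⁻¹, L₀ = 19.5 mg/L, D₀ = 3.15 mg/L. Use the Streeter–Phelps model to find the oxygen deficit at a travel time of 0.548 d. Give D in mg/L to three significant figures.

k_1 L₀/(k_r−k_1) = 0.247×19.5/(1.14−0.247) = 4.816/0.8930 = 5.394 mg/L.
e^(−k_1 t) = e^(−0.247×0.5480) = 0.8734; e^(−k_r t) = e^(−1.14×0.5480) = 0.5354.
D = 5.394 × (0.8734 − 0.5354) + 3.15 × 0.5354 = 1.823 + 1.687 = 3.510 mg/L.

D ≈ 3.51 mg/L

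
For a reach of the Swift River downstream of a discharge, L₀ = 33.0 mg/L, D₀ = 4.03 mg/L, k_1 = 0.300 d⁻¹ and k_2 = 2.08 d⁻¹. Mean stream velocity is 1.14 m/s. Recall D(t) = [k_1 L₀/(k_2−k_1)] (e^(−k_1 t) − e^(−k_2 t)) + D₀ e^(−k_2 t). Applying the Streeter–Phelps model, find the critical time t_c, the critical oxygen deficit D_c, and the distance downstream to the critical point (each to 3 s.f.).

t_c ≈ 0.363 d; D_c ≈ 4.27 mg/L; x_c ≈ 35.8 km

At the critical point dD/dt = 0, so k_1 L₀ e^(−k_1 t) = k_2 D. Substituting D(t) from the Streeter–Phelps equation and solving for t gives
t_c = ln[(k_2/k_1)(1 − D₀(k_2−k_1)/(k_1 L₀))] / (k_2−k_1).
Here k_2−k_1 = 1.780 d⁻¹ and 1 − D₀(k_2−k_1)/(k_1 L₀) = 1 − 4.03×1.780/(0.300×33.0) = 0.2754, so
t_c = ln(6.933 × 0.2754) / 1.780 = 0.6469 / 1.780 = 0.3634 d.
D_c = (k_1/k_2) L₀ e^(−k_1 t_c) = (0.300/2.08) × 33.0 × e^(−0.300×0.3634) = 0.1442 × 33.0 × 0.8967 = 4.268 mg/L.
x_c = v t_c = 1.14 m/s × 0.3634 d × 86400 s/d = 35790 m ≈ 35.8 km.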